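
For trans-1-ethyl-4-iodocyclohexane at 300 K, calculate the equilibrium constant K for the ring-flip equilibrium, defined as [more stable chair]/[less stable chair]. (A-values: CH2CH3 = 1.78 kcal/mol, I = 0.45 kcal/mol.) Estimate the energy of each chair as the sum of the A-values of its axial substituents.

C1 and C4 have opposite parity, so for the trans isomer the two substituents are e,e in one chair and a,a in the other.
Chair I (ethyl axial, iodo axial): E = 2.23 kcal/mol; chair II (ethyl equatorial, iodo equatorial): E = 0.00 kcal/mol.
ΔG = 2.23 kcal/mol between the two chairs.
K = exp(ΔG/RT) with R = 1.987×10⁻³ kcal mol⁻¹ K⁻¹ and T = 300 K gives K ≈ 42.1.

K ≈ 42.1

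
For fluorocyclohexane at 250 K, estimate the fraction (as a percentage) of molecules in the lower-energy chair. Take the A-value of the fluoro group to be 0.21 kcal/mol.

60.4%

One chair has the fluoro group axial (E = 0.21 kcal/mol) and the other has it equatorial (E = 0).
ΔG = 0.21 kcal/mol between the two chairs.
K = exp(ΔG/RT) with R = 1.987×10⁻³ kcal mol⁻¹ K⁻¹ and T = 250 K gives K ≈ 1.53.
Fraction in the lower-energy chair = K/(K+1) = 60.4%.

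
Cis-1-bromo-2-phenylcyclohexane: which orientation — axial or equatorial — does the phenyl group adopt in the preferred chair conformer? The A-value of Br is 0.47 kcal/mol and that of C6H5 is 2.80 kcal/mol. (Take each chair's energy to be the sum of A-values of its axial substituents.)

C1 and C2 have opposite parity, so for the cis isomer the two substituents are one axial and one equatorial in each chair.
Chair I (bromo axial, phenyl equatorial): E = 0.47 kcal/mol.
Chair II (bromo equatorial, phenyl axial): E = 2.80 kcal/mol.
Chair I is the more stable (lower-energy) conformer, and in that chair the phenyl group is equatorial.

equatorial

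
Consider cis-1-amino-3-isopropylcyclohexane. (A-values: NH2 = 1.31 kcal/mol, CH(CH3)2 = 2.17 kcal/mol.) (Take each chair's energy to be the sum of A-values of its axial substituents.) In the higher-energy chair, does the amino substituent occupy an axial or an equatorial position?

axial

C1 and C3 have the same parity, so for the cis isomer the two substituents are e,e in one chair and a,a in the other.
Chair I (amino axial, isopropyl axial): E = 3.48 kcal/mol.
Chair II (amino equatorial, isopropyl equatorial): E = 0.00 kcal/mol.
Chair I is the less stable (higher-energy) conformer, and in that chair the amino group is axial.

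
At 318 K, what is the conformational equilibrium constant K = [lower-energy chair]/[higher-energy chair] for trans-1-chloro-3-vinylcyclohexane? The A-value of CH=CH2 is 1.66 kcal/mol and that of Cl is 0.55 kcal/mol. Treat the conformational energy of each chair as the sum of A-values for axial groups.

K ≈ 5.79

C1 and C3 have the same parity, so for the trans isomer the two substituents are one axial and one equatorial in each chair.
Chair I (vinyl axial, chloro equatorial): E = 1.66 kcal/mol; chair II (vinyl equatorial, chloro axial): E = 0.55 kcal/mol.
ΔG = 1.11 kcal/mol between the two chairs.
K = exp(ΔG/RT) with R = 1.987×10⁻³ kcal mol⁻¹ K⁻¹ and T = 318 K gives K ≈ 5.79.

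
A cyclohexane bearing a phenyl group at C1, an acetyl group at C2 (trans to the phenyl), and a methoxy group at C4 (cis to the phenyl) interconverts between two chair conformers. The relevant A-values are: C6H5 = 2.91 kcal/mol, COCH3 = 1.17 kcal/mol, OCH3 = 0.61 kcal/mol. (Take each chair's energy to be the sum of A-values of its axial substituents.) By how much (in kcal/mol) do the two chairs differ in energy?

3.47 kcal/mol

Chair I (phenyl axial, acetyl axial, methoxy equatorial): E = 4.08 kcal/mol.
Chair II (phenyl equatorial, acetyl equatorial, methoxy axial): E = 0.61 kcal/mol.
ΔE = 4.08 − 0.61 = 3.47 kcal/mol; chair II is more stable.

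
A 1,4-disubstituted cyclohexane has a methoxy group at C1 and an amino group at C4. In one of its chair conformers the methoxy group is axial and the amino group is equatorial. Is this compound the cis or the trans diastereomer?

C1 and C4 have opposite parity, so their axial bonds point in opposite directions.
With opposite-parity carbons, two substituents on the same face are one axial and one equatorial; opposite faces give both axial or both equatorial.
Here the groups are axial/equatorial → same face → cis.

cis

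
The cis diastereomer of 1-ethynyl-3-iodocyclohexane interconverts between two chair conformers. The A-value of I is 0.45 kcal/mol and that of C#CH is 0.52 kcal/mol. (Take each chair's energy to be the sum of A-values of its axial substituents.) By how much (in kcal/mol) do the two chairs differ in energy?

0.97 kcal/mol

C1 and C3 have the same parity, so for the cis isomer the two substituents are e,e in one chair and a,a in the other.
Chair I (iodo axial, ethynyl axial): E = 0.97 kcal/mol.
Chair II (iodo equatorial, ethynyl equatorial): E = 0.00 kcal/mol.
ΔE = 0.97 − 0.00 = 0.97 kcal/mol; chair II is more stable.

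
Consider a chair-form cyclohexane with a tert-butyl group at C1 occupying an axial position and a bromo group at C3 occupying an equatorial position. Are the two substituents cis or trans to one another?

trans

C1 and C3 have the same parity, so their axial bonds point in the same direction.
With same-parity carbons, two substituents on the same face are both axial or both equatorial; opposite faces give one of each.
Here the groups are axial/equatorial → opposite face → trans.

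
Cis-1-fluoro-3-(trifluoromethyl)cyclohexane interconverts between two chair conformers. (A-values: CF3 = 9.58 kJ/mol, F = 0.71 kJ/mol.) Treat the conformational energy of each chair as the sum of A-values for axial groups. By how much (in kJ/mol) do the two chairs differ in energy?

C1 and C3 have the same parity, so for the cis isomer the two substituents are e,e in one chair and a,a in the other.
Chair I (trifluoromethyl axial, fluoro axial): E = 10.29 kJ/mol.
Chair II (trifluoromethyl equatorial, fluoro equatorial): E = 0.00 kJ/mol.
ΔE = 10.29 − 0.00 = 10.29 kJ/mol; chair II is more stable.

10.29 kJ/mol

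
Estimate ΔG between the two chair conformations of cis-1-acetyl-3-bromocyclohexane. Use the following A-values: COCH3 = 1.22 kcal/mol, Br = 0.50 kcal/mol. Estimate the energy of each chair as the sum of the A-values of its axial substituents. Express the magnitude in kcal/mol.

C1 and C3 have the same parity, so for the cis isomer the two substituents are e,e in one chair and a,a in the other.
Chair I (acetyl axial, bromo axial): E = 1.72 kcal/mol.
Chair II (acetyl equatorial, bromo equatorial): E = 0.00 kcal/mol.
ΔE = 1.72 − 0.00 = 1.72 kcal/mol; chair II is more stable.

1.72 kcal/mol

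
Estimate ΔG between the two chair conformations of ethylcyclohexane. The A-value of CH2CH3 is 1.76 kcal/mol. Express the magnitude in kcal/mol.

A monosubstituted cyclohexane has one chair with the ethyl group axial (E = A = 1.76 kcal/mol) and one with it equatorial (E = 0).
ΔE = 1.76 − 0 = 1.76 kcal/mol.

1.76 kcal/mol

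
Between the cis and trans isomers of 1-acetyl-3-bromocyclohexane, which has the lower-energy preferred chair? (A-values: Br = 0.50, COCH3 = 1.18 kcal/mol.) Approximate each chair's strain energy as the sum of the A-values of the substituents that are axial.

cis

At 1,3 positions (parity same): cis → (e,e or a,a); trans → (a,e or e,a).
Best chair for cis: E = 0.00 kcal/mol; best chair for trans: E = 0.50 kcal/mol.
The cis isomer is lower by 0.50 kcal/mol.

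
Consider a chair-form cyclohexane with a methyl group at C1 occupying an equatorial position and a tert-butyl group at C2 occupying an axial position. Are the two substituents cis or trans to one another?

C1 and C2 have opposite parity, so their axial bonds point in opposite directions.
With opposite-parity carbons, two substituents on the same face are one axial and one equatorial; opposite faces give both axial or both equatorial.
Here the groups are equatorial/axial → same face → cis.

cis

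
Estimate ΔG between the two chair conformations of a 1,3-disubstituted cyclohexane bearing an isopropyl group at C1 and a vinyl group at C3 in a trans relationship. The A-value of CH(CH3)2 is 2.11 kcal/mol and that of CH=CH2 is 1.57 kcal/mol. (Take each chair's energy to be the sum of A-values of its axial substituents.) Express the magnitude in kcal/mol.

C1 and C3 have the same parity, so for the trans isomer the two substituents are one axial and one equatorial in each chair.
Chair I (isopropyl axial, vinyl equatorial): E = 2.11 kcal/mol.
Chair II (isopropyl equatorial, vinyl axial): E = 1.57 kcal/mol.
ΔE = 2.11 − 1.57 = 0.54 kcal/mol; chair II is more stable.

0.54 kcal/mol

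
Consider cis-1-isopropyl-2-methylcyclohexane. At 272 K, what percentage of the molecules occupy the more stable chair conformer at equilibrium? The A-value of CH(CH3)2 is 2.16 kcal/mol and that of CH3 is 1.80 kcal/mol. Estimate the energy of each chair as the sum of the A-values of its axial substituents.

66.1%

C1 and C2 have opposite parity, so for the cis isomer the two substituents are one axial and one equatorial in each chair.
Chair I (isopropyl axial, methyl equatorial): E = 2.16 kcal/mol; chair II (isopropyl equatorial, methyl axial): E = 1.80 kcal/mol.
ΔG = 0.36 kcal/mol between the two chairs.
K = exp(ΔG/RT) with R = 1.987×10⁻³ kcal mol⁻¹ K⁻¹ and T = 272 K gives K ≈ 1.95.
Fraction in the lower-energy chair = K/(K+1) = 66.1%.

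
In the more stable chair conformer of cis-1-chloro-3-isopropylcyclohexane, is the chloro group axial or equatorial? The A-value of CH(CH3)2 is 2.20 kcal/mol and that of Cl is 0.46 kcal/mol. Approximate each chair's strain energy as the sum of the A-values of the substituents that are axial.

C1 and C3 have the same parity, so for the cis isomer the two substituents are e,e in one chair and a,a in the other.
Chair I (isopropyl axial, chloro axial): E = 2.66 kcal/mol.
Chair II (isopropyl equatorial, chloro equatorial): E = 0.00 kcal/mol.
Chair II is the more stable (lower-energy) conformer, and in that chair the chloro group is equatorial.

equatorial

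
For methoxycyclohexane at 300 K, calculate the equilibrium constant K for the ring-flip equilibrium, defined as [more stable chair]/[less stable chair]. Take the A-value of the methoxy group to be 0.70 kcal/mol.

K ≈ 3.24

One chair has the methoxy group axial (E = 0.70 kcal/mol) and the other has it equatorial (E = 0).
ΔG = 0.70 kcal/mol between the two chairs.
K = exp(ΔG/RT) with R = 1.987×10⁻³ kcal mol⁻¹ K⁻¹ and T = 300 K gives K ≈ 3.24.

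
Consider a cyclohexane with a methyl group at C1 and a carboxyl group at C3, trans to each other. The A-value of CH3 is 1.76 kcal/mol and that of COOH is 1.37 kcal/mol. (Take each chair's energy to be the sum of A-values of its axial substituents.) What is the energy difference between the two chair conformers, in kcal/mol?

C1 and C3 have the same parity, so for the trans isomer the two substituents are one axial and one equatorial in each chair.
Chair I (methyl axial, carboxyl equatorial): E = 1.76 kcal/mol.
Chair II (methyl equatorial, carboxyl axial): E = 1.37 kcal/mol.
ΔE = 1.76 − 1.37 = 0.39 kcal/mol; chair II is more stable.

0.39 kcal/mol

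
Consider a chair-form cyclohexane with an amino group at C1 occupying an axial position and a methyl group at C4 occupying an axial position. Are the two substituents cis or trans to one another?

C1 and C4 have opposite parity, so their axial bonds point in opposite directions.
With opposite-parity carbons, two substituents on the same face are one axial and one equatorial; opposite faces give both axial or both equatorial.
Here the groups are axial/axial → opposite face → trans.

trans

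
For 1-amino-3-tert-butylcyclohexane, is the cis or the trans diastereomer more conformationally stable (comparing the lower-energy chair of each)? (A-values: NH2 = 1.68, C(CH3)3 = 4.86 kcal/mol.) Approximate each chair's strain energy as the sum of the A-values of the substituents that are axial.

cis

At 1,3 positions (parity same): cis → (e,e or a,a); trans → (a,e or e,a).
Best chair for cis: E = 0.00 kcal/mol; best chair for trans: E = 1.68 kcal/mol.
The cis isomer is lower by 1.68 kcal/mol.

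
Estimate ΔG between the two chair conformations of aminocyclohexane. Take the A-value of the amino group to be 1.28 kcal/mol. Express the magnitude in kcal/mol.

1.28 kcal/mol

A monosubstituted cyclohexane has one chair with the amino group axial (E = A = 1.28 kcal/mol) and one with it equatorial (E = 0).
ΔE = 1.28 − 0 = 1.28 kcal/mol.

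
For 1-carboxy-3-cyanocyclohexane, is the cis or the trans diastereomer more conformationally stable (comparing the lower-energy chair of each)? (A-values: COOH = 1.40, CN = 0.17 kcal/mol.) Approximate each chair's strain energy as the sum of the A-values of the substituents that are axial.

At 1,3 positions (parity same): cis → (e,e or a,a); trans → (a,e or e,a).
Best chair for cis: E = 0.00 kcal/mol; best chair for trans: E = 0.17 kcal/mol.
The cis isomer is lower by 0.17 kcal/mol.

cis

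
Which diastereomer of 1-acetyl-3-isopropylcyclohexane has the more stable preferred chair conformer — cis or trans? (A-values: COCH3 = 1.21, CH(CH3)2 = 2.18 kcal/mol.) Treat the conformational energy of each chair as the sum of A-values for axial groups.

cis

At 1,3 positions (parity same): cis → (e,e or a,a); trans → (a,e or e,a).
Best chair for cis: E = 0.00 kcal/mol; best chair for trans: E = 1.21 kcal/mol.
The cis isomer is lower by 1.21 kcal/mol.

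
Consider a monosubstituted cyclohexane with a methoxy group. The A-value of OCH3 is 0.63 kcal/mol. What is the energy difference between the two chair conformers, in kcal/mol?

0.63 kcal/mol

A monosubstituted cyclohexane has one chair with the methoxy group axial (E = A = 0.63 kcal/mol) and one with it equatorial (E = 0).
ΔE = 0.63 − 0 = 0.63 kcal/mol.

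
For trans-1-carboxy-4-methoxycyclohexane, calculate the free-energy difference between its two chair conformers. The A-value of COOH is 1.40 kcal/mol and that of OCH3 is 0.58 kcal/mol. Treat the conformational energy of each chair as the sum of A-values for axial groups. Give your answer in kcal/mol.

1.98 kcal/mol

C1 and C4 have opposite parity, so for the trans isomer the two substituents are e,e in one chair and a,a in the other.
Chair I (carboxyl axial, methoxy axial): E = 1.98 kcal/mol.
Chair II (carboxyl equatorial, methoxy equatorial): E = 0.00 kcal/mol.
ΔE = 1.98 − 0.00 = 1.98 kcal/mol; chair II is more stable.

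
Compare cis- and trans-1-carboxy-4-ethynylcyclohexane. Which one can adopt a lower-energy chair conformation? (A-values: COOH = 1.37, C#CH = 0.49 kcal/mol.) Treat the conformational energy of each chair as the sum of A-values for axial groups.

At 1,4 positions (parity opposite): cis → (a,e or e,a); trans → (e,e or a,a).
Best chair for cis: E = 0.49 kcal/mol; best chair for trans: E = 0.00 kcal/mol.
The trans isomer is lower by 0.49 kcal/mol.

trans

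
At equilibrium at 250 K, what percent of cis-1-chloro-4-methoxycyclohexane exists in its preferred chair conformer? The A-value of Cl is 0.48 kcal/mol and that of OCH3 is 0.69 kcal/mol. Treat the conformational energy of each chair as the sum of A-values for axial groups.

60.4%

C1 and C4 have opposite parity, so for the cis isomer the two substituents are one axial and one equatorial in each chair.
Chair I (chloro axial, methoxy equatorial): E = 0.48 kcal/mol; chair II (chloro equatorial, methoxy axial): E = 0.69 kcal/mol.
ΔG = 0.21 kcal/mol between the two chairs.
K = exp(ΔG/RT) with R = 1.987×10⁻³ kcal mol⁻¹ K⁻¹ and T = 250 K gives K ≈ 1.53.
Fraction in the lower-energy chair = K/(K+1) = 60.4%.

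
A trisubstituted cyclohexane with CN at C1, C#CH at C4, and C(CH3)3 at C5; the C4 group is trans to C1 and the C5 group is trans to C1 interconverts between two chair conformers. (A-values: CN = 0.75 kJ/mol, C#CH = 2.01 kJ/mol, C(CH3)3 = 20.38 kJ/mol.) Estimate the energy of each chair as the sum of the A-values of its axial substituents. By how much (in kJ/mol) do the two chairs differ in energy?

17.62 kJ/mol

Chair I (cyano axial, ethynyl axial, tert-butyl equatorial): E = 2.76 kJ/mol.
Chair II (cyano equatorial, ethynyl equatorial, tert-butyl axial): E = 20.38 kJ/mol.
ΔE = 20.38 − 2.76 = 17.62 kJ/mol; chair I is more stable.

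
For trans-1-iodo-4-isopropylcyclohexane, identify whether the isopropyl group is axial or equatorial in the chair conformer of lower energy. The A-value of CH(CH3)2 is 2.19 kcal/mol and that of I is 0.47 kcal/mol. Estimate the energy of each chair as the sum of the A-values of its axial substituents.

C1 and C4 have opposite parity, so for the trans isomer the two substituents are e,e in one chair and a,a in the other.
Chair I (isopropyl axial, iodo axial): E = 2.66 kcal/mol.
Chair II (isopropyl equatorial, iodo equatorial): E = 0.00 kcal/mol.
Chair II is the more stable (lower-energy) conformer, and in that chair the isopropyl group is equatorial.

equatorial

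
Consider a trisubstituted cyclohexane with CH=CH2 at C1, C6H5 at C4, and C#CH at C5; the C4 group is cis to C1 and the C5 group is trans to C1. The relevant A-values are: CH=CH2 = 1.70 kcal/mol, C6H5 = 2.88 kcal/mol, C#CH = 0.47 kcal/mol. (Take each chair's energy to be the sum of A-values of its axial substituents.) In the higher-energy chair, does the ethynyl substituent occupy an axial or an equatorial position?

axial

Chair I (vinyl axial, phenyl equatorial, ethynyl equatorial): E = 1.70 kcal/mol.
Chair II (vinyl equatorial, phenyl axial, ethynyl axial): E = 3.35 kcal/mol.
Chair II is the less stable (higher-energy) conformer, and in that chair the ethynyl group is axial.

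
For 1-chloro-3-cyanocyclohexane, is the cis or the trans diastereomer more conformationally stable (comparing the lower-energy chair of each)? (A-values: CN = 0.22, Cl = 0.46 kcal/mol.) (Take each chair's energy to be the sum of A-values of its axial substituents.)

cis

At 1,3 positions (parity same): cis → (e,e or a,a); trans → (a,e or e,a).
Best chair for cis: E = 0.00 kcal/mol; best chair for trans: E = 0.22 kcal/mol.
The cis isomer is lower by 0.22 kcal/mol.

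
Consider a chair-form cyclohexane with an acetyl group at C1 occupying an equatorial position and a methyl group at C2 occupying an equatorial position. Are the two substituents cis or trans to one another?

C1 and C2 have opposite parity, so their axial bonds point in opposite directions.
With opposite-parity carbons, two substituents on the same face are one axial and one equatorial; opposite faces give both axial or both equatorial.
Here the groups are equatorial/equatorial → opposite face → trans.

trans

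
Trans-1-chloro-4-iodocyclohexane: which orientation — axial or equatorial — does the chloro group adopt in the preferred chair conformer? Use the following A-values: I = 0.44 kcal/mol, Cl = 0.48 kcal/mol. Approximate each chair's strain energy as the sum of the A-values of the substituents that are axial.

equatorial

C1 and C4 have opposite parity, so for the trans isomer the two substituents are e,e in one chair and a,a in the other.
Chair I (iodo axial, chloro axial): E = 0.92 kcal/mol.
Chair II (iodo equatorial, chloro equatorial): E = 0.00 kcal/mol.
Chair II is the more stable (lower-energy) conformer, and in that chair the chloro group is equatorial.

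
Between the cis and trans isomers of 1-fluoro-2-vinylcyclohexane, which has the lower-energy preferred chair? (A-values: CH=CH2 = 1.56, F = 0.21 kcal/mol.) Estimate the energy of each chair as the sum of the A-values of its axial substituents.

trans

At 1,2 positions (parity opposite): cis → (a,e or e,a); trans → (e,e or a,a).
Best chair for cis: E = 0.21 kcal/mol; best chair for trans: E = 0.00 kcal/mol.
The trans isomer is lower by 0.21 kcal/mol.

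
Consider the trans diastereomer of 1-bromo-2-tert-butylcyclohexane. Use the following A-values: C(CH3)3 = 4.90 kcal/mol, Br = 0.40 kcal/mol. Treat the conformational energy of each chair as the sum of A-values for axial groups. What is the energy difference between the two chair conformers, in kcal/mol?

C1 and C2 have opposite parity, so for the trans isomer the two substituents are e,e in one chair and a,a in the other.
Chair I (tert-butyl axial, bromo axial): E = 5.30 kcal/mol.
Chair II (tert-butyl equatorial, bromo equatorial): E = 0.00 kcal/mol.
ΔE = 5.30 − 0.00 = 5.30 kcal/mol; chair II is more stable.

5.30 kcal/mol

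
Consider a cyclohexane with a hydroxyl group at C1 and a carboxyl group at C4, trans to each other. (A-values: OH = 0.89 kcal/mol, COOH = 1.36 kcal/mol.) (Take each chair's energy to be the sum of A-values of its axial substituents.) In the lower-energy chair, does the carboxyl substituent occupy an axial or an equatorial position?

equatorial

C1 and C4 have opposite parity, so for the trans isomer the two substituents are e,e in one chair and a,a in the other.
Chair I (hydroxyl axial, carboxyl axial): E = 2.25 kcal/mol.
Chair II (hydroxyl equatorial, carboxyl equatorial): E = 0.00 kcal/mol.
Chair II is the more stable (lower-energy) conformer, and in that chair the carboxyl group is equatorial.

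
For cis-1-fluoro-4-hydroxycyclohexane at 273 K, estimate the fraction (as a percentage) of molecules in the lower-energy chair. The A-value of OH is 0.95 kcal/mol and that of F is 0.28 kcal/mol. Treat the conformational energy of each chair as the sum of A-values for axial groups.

77.5%

C1 and C4 have opposite parity, so for the cis isomer the two substituents are one axial and one equatorial in each chair.
Chair I (hydroxyl axial, fluoro equatorial): E = 0.95 kcal/mol; chair II (hydroxyl equatorial, fluoro axial): E = 0.28 kcal/mol.
ΔG = 0.67 kcal/mol between the two chairs.
K = exp(ΔG/RT) with R = 1.987×10⁻³ kcal mol⁻¹ K⁻¹ and T = 273 K gives K ≈ 3.44.
Fraction in the lower-energy chair = K/(K+1) = 77.5%.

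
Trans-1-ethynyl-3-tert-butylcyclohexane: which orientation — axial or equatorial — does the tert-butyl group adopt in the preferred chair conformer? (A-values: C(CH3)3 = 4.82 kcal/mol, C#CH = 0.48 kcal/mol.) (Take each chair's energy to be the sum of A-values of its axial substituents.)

C1 and C3 have the same parity, so for the trans isomer the two substituents are one axial and one equatorial in each chair.
Chair I (tert-butyl axial, ethynyl equatorial): E = 4.82 kcal/mol.
Chair II (tert-butyl equatorial, ethynyl axial): E = 0.48 kcal/mol.
Chair II is the more stable (lower-energy) conformer, and in that chair the tert-butyl group is equatorial.

equatorial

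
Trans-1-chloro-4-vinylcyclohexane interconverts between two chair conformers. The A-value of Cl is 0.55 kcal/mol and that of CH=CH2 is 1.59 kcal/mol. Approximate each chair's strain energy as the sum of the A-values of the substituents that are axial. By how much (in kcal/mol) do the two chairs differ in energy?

2.14 kcal/mol

C1 and C4 have opposite parity, so for the trans isomer the two substituents are e,e in one chair and a,a in the other.
Chair I (chloro axial, vinyl axial): E = 2.14 kcal/mol.
Chair II (chloro equatorial, vinyl equatorial): E = 0.00 kcal/mol.
ΔE = 2.14 − 0.00 = 2.14 kcal/mol; chair II is more stable.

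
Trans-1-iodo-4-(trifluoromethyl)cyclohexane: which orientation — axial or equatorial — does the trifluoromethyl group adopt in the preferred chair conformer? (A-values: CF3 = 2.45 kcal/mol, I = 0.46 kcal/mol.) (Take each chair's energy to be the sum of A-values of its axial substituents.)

C1 and C4 have opposite parity, so for the trans isomer the two substituents are e,e in one chair and a,a in the other.
Chair I (trifluoromethyl axial, iodo axial): E = 2.91 kcal/mol.
Chair II (trifluoromethyl equatorial, iodo equatorial): E = 0.00 kcal/mol.
Chair II is the more stable (lower-energy) conformer, and in that chair the trifluoromethyl group is equatorial.

equatorial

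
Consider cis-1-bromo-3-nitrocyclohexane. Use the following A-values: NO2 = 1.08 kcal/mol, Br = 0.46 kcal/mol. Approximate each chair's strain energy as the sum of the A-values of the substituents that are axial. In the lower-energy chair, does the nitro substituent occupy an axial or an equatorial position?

C1 and C3 have the same parity, so for the cis isomer the two substituents are e,e in one chair and a,a in the other.
Chair I (nitro axial, bromo axial): E = 1.54 kcal/mol.
Chair II (nitro equatorial, bromo equatorial): E = 0.00 kcal/mol.
Chair II is the more stable (lower-energy) conformer, and in that chair the nitro group is equatorial.

equatorial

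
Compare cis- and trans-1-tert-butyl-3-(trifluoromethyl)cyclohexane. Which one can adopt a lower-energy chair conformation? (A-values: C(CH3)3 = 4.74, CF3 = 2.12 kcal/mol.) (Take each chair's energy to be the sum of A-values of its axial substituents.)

At 1,3 positions (parity same): cis → (e,e or a,a); trans → (a,e or e,a).
Best chair for cis: E = 0.00 kcal/mol; best chair for trans: E = 2.12 kcal/mol.
The cis isomer is lower by 2.12 kcal/mol.

cis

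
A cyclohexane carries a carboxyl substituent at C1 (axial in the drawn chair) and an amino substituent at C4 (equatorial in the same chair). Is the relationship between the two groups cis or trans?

cis

C1 and C4 have opposite parity, so their axial bonds point in opposite directions.
With opposite-parity carbons, two substituents on the same face are one axial and one equatorial; opposite faces give both axial or both equatorial.
Here the groups are axial/equatorial → same face → cis.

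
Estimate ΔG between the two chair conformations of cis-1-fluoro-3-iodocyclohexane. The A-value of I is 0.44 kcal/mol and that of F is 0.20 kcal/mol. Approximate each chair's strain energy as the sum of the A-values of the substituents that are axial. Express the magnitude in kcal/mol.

C1 and C3 have the same parity, so for the cis isomer the two substituents are e,e in one chair and a,a in the other.
Chair I (iodo axial, fluoro axial): E = 0.64 kcal/mol.
Chair II (iodo equatorial, fluoro equatorial): E = 0.00 kcal/mol.
ΔE = 0.64 − 0.00 = 0.64 kcal/mol; chair II is more stable.

0.64 kcal/mol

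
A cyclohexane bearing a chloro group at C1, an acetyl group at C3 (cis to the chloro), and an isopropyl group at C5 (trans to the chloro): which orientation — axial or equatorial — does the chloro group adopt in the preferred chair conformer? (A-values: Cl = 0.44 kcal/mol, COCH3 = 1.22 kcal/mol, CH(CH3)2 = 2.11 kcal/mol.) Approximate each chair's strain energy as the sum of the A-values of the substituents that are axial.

axial

Chair I (chloro axial, acetyl axial, isopropyl equatorial): E = 1.66 kcal/mol.
Chair II (chloro equatorial, acetyl equatorial, isopropyl axial): E = 2.11 kcal/mol.
Chair I is the more stable (lower-energy) conformer, and in that chair the chloro group is axial.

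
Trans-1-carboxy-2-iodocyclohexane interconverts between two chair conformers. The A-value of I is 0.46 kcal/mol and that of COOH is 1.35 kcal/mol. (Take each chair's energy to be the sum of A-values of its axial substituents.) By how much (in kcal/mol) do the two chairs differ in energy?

C1 and C2 have opposite parity, so for the trans isomer the two substituents are e,e in one chair and a,a in the other.
Chair I (iodo axial, carboxyl axial): E = 1.81 kcal/mol.
Chair II (iodo equatorial, carboxyl equatorial): E = 0.00 kcal/mol.
ΔE = 1.81 − 0.00 = 1.81 kcal/mol; chair II is more stable.

1.81 kcal/mol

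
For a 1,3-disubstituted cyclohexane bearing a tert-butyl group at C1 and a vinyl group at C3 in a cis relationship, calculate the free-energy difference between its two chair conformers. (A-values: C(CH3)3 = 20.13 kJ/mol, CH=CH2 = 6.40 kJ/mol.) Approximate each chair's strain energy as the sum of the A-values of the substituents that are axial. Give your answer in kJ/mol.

C1 and C3 have the same parity, so for the cis isomer the two substituents are e,e in one chair and a,a in the other.
Chair I (tert-butyl axial, vinyl axial): E = 26.53 kJ/mol.
Chair II (tert-butyl equatorial, vinyl equatorial): E = 0.00 kJ/mol.
ΔE = 26.53 − 0.00 = 26.53 kJ/mol; chair II is more stable.

26.53 kJ/mol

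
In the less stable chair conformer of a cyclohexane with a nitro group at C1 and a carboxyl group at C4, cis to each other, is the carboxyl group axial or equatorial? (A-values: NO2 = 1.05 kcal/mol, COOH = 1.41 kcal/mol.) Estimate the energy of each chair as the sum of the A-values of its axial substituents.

C1 and C4 have opposite parity, so for the cis isomer the two substituents are one axial and one equatorial in each chair.
Chair I (nitro axial, carboxyl equatorial): E = 1.05 kcal/mol.
Chair II (nitro equatorial, carboxyl axial): E = 1.41 kcal/mol.
Chair II is the less stable (higher-energy) conformer, and in that chair the carboxyl group is axial.

axial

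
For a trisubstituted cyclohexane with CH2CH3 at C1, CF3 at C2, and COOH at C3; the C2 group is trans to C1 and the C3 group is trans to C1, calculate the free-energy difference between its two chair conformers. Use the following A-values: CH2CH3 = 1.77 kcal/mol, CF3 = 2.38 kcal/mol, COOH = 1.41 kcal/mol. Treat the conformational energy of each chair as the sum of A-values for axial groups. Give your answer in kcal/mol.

Chair I (ethyl axial, trifluoromethyl axial, carboxyl equatorial): E = 4.15 kcal/mol.
Chair II (ethyl equatorial, trifluoromethyl equatorial, carboxyl axial): E = 1.41 kcal/mol.
ΔE = 4.15 − 1.41 = 2.74 kcal/mol; chair II is more stable.

2.74 kcal/mol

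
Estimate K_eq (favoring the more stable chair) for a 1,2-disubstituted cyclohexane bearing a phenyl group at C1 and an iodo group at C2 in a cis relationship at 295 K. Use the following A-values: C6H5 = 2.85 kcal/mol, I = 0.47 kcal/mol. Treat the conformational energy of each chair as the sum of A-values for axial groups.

C1 and C2 have opposite parity, so for the cis isomer the two substituents are one axial and one equatorial in each chair.
Chair I (phenyl axial, iodo equatorial): E = 2.85 kcal/mol; chair II (phenyl equatorial, iodo axial): E = 0.47 kcal/mol.
ΔG = 2.38 kcal/mol between the two chairs.
K = exp(ΔG/RT) with R = 1.987×10⁻³ kcal mol⁻¹ K⁻¹ and T = 295 K gives K ≈ 58.

K ≈ 58.0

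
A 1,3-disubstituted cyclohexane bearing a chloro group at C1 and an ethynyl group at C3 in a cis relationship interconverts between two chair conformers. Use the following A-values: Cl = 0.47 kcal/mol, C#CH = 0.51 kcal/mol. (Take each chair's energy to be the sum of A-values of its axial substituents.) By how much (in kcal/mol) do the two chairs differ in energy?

C1 and C3 have the same parity, so for the cis isomer the two substituents are e,e in one chair and a,a in the other.
Chair I (chloro axial, ethynyl axial): E = 0.98 kcal/mol.
Chair II (chloro equatorial, ethynyl equatorial): E = 0.00 kcal/mol.
ΔE = 0.98 − 0.00 = 0.98 kcal/mol; chair II is more stable.

0.98 kcal/mol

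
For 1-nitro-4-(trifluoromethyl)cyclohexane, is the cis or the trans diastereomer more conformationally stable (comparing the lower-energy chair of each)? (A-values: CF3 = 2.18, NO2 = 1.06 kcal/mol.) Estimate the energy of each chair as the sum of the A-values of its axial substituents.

At 1,4 positions (parity opposite): cis → (a,e or e,a); trans → (e,e or a,a).
Best chair for cis: E = 1.06 kcal/mol; best chair for trans: E = 0.00 kcal/mol.
The trans isomer is lower by 1.06 kcal/mol.

trans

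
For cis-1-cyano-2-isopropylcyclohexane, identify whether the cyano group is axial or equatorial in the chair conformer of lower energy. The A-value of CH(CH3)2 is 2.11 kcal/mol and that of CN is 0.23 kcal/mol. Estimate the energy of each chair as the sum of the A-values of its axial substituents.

C1 and C2 have opposite parity, so for the cis isomer the two substituents are one axial and one equatorial in each chair.
Chair I (isopropyl axial, cyano equatorial): E = 2.11 kcal/mol.
Chair II (isopropyl equatorial, cyano axial): E = 0.23 kcal/mol.
Chair II is the more stable (lower-energy) conformer, and in that chair the cyano group is axial.

axial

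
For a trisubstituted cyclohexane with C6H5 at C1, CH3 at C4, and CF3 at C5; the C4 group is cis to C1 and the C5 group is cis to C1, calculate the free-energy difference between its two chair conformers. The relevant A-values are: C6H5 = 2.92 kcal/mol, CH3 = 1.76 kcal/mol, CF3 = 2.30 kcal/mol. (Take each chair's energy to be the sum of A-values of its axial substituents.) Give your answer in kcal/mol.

Chair I (phenyl axial, methyl equatorial, trifluoromethyl axial): E = 5.22 kcal/mol.
Chair II (phenyl equatorial, methyl axial, trifluoromethyl equatorial): E = 1.76 kcal/mol.
ΔE = 5.22 − 1.76 = 3.46 kcal/mol; chair II is more stable.

3.46 kcal/mol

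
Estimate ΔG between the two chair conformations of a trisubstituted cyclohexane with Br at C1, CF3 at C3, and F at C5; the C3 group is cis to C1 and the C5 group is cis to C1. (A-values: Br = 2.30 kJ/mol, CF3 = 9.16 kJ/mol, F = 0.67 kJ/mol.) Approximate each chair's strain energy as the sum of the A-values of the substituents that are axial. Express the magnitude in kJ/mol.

12.13 kJ/mol

Chair I (bromo axial, trifluoromethyl axial, fluoro axial): E = 12.13 kJ/mol.
Chair II (bromo equatorial, trifluoromethyl equatorial, fluoro equatorial): E = 0.00 kJ/mol.
ΔE = 12.13 − 0.00 = 12.13 kJ/mol; chair II is more stable.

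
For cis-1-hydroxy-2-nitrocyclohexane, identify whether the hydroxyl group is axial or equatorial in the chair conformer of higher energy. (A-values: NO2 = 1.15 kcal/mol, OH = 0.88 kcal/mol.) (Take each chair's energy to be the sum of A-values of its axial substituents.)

equatorial

C1 and C2 have opposite parity, so for the cis isomer the two substituents are one axial and one equatorial in each chair.
Chair I (nitro axial, hydroxyl equatorial): E = 1.15 kcal/mol.
Chair II (nitro equatorial, hydroxyl axial): E = 0.88 kcal/mol.
Chair I is the less stable (higher-energy) conformer, and in that chair the hydroxyl group is equatorial.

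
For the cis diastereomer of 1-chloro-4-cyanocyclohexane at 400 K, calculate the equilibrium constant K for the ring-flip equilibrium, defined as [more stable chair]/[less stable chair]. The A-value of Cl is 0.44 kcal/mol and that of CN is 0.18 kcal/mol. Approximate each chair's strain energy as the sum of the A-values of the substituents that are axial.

C1 and C4 have opposite parity, so for the cis isomer the two substituents are one axial and one equatorial in each chair.
Chair I (chloro axial, cyano equatorial): E = 0.44 kcal/mol; chair II (chloro equatorial, cyano axial): E = 0.18 kcal/mol.
ΔG = 0.26 kcal/mol between the two chairs.
K = exp(ΔG/RT) with R = 1.987×10⁻³ kcal mol⁻¹ K⁻¹ and T = 400 K gives K ≈ 1.39.

K ≈ 1.39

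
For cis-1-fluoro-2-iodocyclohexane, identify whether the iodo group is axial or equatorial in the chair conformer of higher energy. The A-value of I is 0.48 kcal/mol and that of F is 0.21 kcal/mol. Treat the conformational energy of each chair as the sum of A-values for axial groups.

axial

C1 and C2 have opposite parity, so for the cis isomer the two substituents are one axial and one equatorial in each chair.
Chair I (iodo axial, fluoro equatorial): E = 0.48 kcal/mol.
Chair II (iodo equatorial, fluoro axial): E = 0.21 kcal/mol.
Chair I is the less stable (higher-energy) conformer, and in that chair the iodo group is axial.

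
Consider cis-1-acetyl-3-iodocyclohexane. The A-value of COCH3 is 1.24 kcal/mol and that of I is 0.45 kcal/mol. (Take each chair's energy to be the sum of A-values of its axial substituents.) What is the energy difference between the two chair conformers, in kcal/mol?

C1 and C3 have the same parity, so for the cis isomer the two substituents are e,e in one chair and a,a in the other.
Chair I (acetyl axial, iodo axial): E = 1.69 kcal/mol.
Chair II (acetyl equatorial, iodo equatorial): E = 0.00 kcal/mol.
ΔE = 1.69 − 0.00 = 1.69 kcal/mol; chair II is more stable.

1.69 kcal/mol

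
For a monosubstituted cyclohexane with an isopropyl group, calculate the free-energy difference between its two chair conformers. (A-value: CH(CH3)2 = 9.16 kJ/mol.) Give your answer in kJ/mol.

A monosubstituted cyclohexane has one chair with the isopropyl group axial (E = A = 9.16 kJ/mol) and one with it equatorial (E = 0).
ΔE = 9.16 − 0 = 9.16 kJ/mol.

9.16 kJ/mol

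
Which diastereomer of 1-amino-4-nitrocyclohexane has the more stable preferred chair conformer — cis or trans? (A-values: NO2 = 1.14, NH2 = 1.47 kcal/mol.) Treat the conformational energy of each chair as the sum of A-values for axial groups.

At 1,4 positions (parity opposite): cis → (a,e or e,a); trans → (e,e or a,a).
Best chair for cis: E = 1.14 kcal/mol; best chair for trans: E = 0.00 kcal/mol.
The trans isomer is lower by 1.14 kcal/mol.

trans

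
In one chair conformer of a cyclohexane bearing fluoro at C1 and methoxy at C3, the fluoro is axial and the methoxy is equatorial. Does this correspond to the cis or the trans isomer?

trans

C1 and C3 have the same parity, so their axial bonds point in the same direction.
With same-parity carbons, two substituents on the same face are both axial or both equatorial; opposite faces give one of each.
Here the groups are axial/equatorial → opposite face → trans.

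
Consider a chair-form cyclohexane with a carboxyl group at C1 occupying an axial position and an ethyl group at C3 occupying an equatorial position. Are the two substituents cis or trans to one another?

trans

C1 and C3 have the same parity, so their axial bonds point in the same direction.
With same-parity carbons, two substituents on the same face are both axial or both equatorial; opposite faces give one of each.
Here the groups are axial/equatorial → opposite face → trans.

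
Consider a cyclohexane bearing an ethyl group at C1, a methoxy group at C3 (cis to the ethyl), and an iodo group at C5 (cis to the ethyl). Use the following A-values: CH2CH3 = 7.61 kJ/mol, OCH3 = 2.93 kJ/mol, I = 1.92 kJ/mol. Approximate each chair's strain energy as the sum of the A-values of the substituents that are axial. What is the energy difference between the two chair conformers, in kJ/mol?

Chair I (ethyl axial, methoxy axial, iodo axial): E = 12.46 kJ/mol.
Chair II (ethyl equatorial, methoxy equatorial, iodo equatorial): E = 0.00 kJ/mol.
ΔE = 12.46 − 0.00 = 12.46 kJ/mol; chair II is more stable.

12.46 kJ/mol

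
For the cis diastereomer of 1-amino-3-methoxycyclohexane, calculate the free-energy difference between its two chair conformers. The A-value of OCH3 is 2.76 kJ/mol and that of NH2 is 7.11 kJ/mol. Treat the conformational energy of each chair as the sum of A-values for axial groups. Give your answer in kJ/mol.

C1 and C3 have the same parity, so for the cis isomer the two substituents are e,e in one chair and a,a in the other.
Chair I (methoxy axial, amino axial): E = 9.87 kJ/mol.
Chair II (methoxy equatorial, amino equatorial): E = 0.00 kJ/mol.
ΔE = 9.87 − 0.00 = 9.87 kJ/mol; chair II is more stable.

9.87 kJ/mol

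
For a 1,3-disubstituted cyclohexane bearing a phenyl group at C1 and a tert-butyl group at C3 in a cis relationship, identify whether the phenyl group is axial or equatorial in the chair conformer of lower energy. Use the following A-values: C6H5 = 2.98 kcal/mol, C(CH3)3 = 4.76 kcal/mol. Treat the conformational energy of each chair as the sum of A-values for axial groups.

equatorial

C1 and C3 have the same parity, so for the cis isomer the two substituents are e,e in one chair and a,a in the other.
Chair I (phenyl axial, tert-butyl axial): E = 7.74 kcal/mol.
Chair II (phenyl equatorial, tert-butyl equatorial): E = 0.00 kcal/mol.
Chair II is the more stable (lower-energy) conformer, and in that chair the phenyl group is equatorial.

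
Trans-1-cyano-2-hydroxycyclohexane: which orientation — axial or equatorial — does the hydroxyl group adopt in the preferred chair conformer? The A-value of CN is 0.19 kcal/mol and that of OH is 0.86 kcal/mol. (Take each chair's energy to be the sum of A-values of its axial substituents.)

equatorial

C1 and C2 have opposite parity, so for the trans isomer the two substituents are e,e in one chair and a,a in the other.
Chair I (cyano axial, hydroxyl axial): E = 1.05 kcal/mol.
Chair II (cyano equatorial, hydroxyl equatorial): E = 0.00 kcal/mol.
Chair II is the more stable (lower-energy) conformer, and in that chair the hydroxyl group is equatorial.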